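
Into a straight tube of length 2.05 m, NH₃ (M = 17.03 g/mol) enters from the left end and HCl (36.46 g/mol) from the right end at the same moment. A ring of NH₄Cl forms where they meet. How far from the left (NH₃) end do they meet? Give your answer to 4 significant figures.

In equal time, each gas travels a distance ∝ its rate ∝ 1/√M, so d_NH₃/d_HCl = √(M_HCl/M_NH₃) = √(36.46/17.03) = 1.463.
With d_NH₃ + d_HCl = 2.05 m, d_HCl = 2.05/(1 + 1.463) = 0.8323 m.
d_NH₃ = 2.05 − 0.8323 = 1.218 m.

1.218 m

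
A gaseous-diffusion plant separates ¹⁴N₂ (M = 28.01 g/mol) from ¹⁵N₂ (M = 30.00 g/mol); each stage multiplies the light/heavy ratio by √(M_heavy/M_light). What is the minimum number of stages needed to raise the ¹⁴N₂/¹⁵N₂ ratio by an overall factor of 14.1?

78

Single-stage factor α = √(30.00/28.01), so ln α = ½ ln(1.07105) = 0.03432.
Need α^N ≥ 14.1 ⇒ N ≥ ln(14.1) / ln α = 2.646 / 0.03432 = 77.11.
So at least 78 stages are needed.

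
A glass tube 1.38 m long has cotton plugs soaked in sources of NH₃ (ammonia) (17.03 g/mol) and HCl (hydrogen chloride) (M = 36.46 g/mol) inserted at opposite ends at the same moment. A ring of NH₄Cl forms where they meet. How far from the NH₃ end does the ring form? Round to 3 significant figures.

0.820 m

Distances travelled in equal time are proportional to diffusion rates, so d_NH₃/d_HCl = √(M_HCl/M_NH₃) = √(36.46/17.03) = 1.463.
With d_NH₃ + d_HCl = 1.38 m, d_HCl = 1.38/(1 + 1.463) = 0.5602 m.
d_NH₃ = 1.38 − 0.5602 = 0.820 m.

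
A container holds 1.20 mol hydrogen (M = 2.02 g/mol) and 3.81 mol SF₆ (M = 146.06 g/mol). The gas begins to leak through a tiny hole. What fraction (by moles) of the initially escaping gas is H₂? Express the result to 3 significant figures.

0.728

Rate_i ∝ x_i/√M_i (Graham's law weighted by mole fraction), so the effusate composition follows n_i/√M_i.
So x_H₂ in the escaping gas = (n_H₂/√M_H₂) / Σ(n_i/√M_i)
= (1.20/√2.02) / (1.20/√2.02 + 3.81/√146.06) = 0.8443/(0.8443 + 0.3153) = 0.728.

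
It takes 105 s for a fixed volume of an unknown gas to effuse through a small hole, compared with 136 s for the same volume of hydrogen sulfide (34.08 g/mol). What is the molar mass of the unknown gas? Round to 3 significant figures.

Graham's law gives t_X/t_H₂S = √(M_X/M_H₂S).
105/136 = 0.7721 = √(M_X/34.08)
M_X = 34.08 × 0.7721² = 34.08 × 0.5961 = 20.3 g/mol

20.3 g/mol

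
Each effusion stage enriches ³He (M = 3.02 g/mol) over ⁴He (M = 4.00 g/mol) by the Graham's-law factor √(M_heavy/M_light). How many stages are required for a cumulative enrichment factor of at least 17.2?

21

Single-stage factor α = √(4.00/3.02), so ln α = ½ ln(1.32450) = 0.1405.
Need α^N ≥ 17.2 ⇒ N ≥ ln(17.2) / ln α = 2.845 / 0.1405 = 20.25.
Rounding up, N = 21 stages.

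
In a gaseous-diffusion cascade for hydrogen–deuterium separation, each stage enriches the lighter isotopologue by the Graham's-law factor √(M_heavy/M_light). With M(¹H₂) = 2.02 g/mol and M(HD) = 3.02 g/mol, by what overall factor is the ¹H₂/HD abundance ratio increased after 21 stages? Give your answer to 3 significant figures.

68.2

After 21 stages the ratio has grown by (√(3.02/2.02))^21 = (3.02/2.02)^(21/2).
= 1.49505^(21/2) = 68.2.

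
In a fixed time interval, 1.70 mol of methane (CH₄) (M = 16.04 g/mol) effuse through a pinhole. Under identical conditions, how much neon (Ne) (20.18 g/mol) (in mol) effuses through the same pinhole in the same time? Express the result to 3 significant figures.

1.52 mol

Using Graham's law: rate_Ne/rate_CH₄ = √(M_CH₄/M_Ne) = √(16.04/20.18) = √0.7948 = 0.8915.
So the amount for Ne is 1.70 × 0.8915 = 1.52 mol.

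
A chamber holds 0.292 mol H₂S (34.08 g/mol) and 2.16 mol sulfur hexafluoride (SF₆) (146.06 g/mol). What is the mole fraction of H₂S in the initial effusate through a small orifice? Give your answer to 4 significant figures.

Each component's effusion rate ∝ (its partial pressure)·(1/√M) ∝ n_i/√M_i.
So x_H₂S in the escaping gas = (n_H₂S/√M_H₂S) / Σ(n_i/√M_i)
= (0.292/√34.08) / (0.292/√34.08 + 2.16/√146.06) = 0.05002/(0.05002 + 0.1787) = 0.2187.

0.2187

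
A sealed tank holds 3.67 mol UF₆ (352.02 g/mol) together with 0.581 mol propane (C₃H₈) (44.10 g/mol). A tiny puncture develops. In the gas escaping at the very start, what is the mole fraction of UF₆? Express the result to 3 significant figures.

Effusion rate of each component ∝ n_i/√M_i (partial pressure × 1/√M).
So x_UF₆ in the escaping gas = (n_UF₆/√M_UF₆) / Σ(n_i/√M_i)
= (3.67/√352.02) / (3.67/√352.02 + 0.581/√44.10) = 0.1956/(0.1956 + 0.08749) = 0.691.

0.691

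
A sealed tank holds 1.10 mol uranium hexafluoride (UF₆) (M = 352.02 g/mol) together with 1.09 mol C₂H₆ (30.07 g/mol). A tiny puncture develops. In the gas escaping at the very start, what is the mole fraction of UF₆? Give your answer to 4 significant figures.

0.2278

Effusion rate of each component ∝ n_i/√M_i (partial pressure × 1/√M).
x_UF₆(eff) = (n_UF₆/√M_UF₆) / (n_UF₆/√M_UF₆ + n_C₂H₆/√M_C₂H₆)
= (1.10/√352.02) / (1.10/√352.02 + 1.09/√30.07) = 0.05863/(0.05863 + 0.1988) = 0.2278.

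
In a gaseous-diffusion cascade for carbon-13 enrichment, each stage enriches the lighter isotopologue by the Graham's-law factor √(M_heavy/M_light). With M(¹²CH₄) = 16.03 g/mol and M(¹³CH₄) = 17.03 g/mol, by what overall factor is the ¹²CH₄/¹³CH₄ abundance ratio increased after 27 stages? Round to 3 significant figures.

2.26

After 27 stages the ratio has grown by (√(17.03/16.03))^27 = (17.03/16.03)^(27/2).
= 1.06238^(27/2) = 2.26.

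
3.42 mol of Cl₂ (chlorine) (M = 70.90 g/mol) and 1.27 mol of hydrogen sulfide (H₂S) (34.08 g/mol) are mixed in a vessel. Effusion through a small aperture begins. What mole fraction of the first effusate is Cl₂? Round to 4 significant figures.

0.6512

The effusion rate of species i is ∝ p_i/√M_i ∝ n_i/√M_i.
So x_Cl₂ in the escaping gas = (n_Cl₂/√M_Cl₂) / Σ(n_i/√M_i)
= (3.42/√70.90) / (3.42/√70.90 + 1.27/√34.08) = 0.4062/(0.4062 + 0.2175) = 0.6512.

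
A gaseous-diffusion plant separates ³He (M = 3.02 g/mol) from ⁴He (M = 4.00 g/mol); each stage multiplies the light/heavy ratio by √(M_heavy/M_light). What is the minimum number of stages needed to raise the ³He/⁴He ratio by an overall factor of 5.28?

With α = √(4.00/3.02) per stage, ln α = ½ ln(1.32450) = 0.1405.
Need α^N ≥ 5.28 ⇒ N ≥ ln(5.28) / ln α = 1.664 / 0.1405 = 11.84.
Rounding up, N = 12 stages.

12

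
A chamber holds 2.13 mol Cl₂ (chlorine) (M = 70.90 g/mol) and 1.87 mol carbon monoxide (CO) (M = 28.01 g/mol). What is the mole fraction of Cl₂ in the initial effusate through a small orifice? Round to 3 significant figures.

0.417

The effusion rate of species i is ∝ p_i/√M_i ∝ n_i/√M_i.
x_Cl₂(eff) = (n_Cl₂/√M_Cl₂) / (n_Cl₂/√M_Cl₂ + n_CO/√M_CO)
= (2.13/√70.90) / (2.13/√70.90 + 1.87/√28.01) = 0.2530/(0.2530 + 0.3533) = 0.417.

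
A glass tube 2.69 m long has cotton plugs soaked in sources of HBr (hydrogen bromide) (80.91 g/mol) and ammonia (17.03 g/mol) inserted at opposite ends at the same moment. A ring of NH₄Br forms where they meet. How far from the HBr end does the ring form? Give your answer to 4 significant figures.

0.8460 m

The fronts meet when d_HBr + d_NH₃ = L with d_HBr/d_NH₃ = √(M_NH₃/M_HBr) (Graham's law). Here √(M_NH₃/M_HBr) = √(17.03/80.91) = 0.4588.
With d_HBr + d_NH₃ = 2.69 m, d_NH₃ = 2.69/(1 + 0.4588) = 1.844 m.
d_HBr = 2.69 − 1.844 = 0.8460 m.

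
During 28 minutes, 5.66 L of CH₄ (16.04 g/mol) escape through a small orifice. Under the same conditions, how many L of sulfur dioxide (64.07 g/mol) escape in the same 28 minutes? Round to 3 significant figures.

By Graham's law, rate_SO₂/rate_CH₄ = √(M_CH₄/M_SO₂) = √(16.04/64.07) = √0.2504 = 0.5004.
So the volume for SO₂ is 5.66 × 0.5004 = 2.83 L.

2.83 L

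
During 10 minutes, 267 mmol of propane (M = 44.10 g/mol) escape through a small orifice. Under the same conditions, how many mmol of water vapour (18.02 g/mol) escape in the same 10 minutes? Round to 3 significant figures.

418 mmol

Using Graham's law: rate_H₂O/rate_C₃H₈ = √(M_C₃H₈/M_H₂O) = √(44.10/18.02) = √2.447 = 1.564.
So the amount for H₂O is 267 × 1.564 = 418 mmol.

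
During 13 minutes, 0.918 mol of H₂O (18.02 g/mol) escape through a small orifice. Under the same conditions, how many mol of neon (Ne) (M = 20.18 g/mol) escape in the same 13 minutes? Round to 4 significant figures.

0.8675 mol

From Graham's law, rate_Ne/rate_H₂O = √(M_H₂O/M_Ne) = √(18.02/20.18) = √0.8930 = 0.9450.
So the amount for Ne is 0.918 × 0.9450 = 0.8675 mol.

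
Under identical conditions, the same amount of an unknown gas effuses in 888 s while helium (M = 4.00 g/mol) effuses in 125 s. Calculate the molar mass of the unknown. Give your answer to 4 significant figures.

Graham's law gives t_X/t_He = √(M_X/M_He).
888/125 = 7.104 = √(M_X/4.00)
M_X = 4.00 × 7.104² = 4.00 × 50.47 = 201.9 g/mol

201.9 g/mol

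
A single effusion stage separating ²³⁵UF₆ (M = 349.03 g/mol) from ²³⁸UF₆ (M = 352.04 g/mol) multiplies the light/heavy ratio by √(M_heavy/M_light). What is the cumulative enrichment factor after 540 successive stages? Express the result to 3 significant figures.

Each stage multiplies the ratio by α = √(352.04/349.03), so after 540 stages the overall factor is α^540 = (352.04/349.03)^(540/2).
= 1.00862^270 = 10.2.

10.2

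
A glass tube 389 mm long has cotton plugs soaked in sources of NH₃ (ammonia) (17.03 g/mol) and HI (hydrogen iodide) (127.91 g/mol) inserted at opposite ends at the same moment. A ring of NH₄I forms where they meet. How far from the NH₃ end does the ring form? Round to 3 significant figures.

285 mm

Distances travelled in equal time are proportional to diffusion rates, so d_NH₃/d_HI = √(M_HI/M_NH₃) = √(127.91/17.03) = 2.741.
With d_NH₃ + d_HI = 389 mm, d_HI = 389/(1 + 2.741) = 104.0 mm.
d_NH₃ = 389 − 104.0 = 285 mm.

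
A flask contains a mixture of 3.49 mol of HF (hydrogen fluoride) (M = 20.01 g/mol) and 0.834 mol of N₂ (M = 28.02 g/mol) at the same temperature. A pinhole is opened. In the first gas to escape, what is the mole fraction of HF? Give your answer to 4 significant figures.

Each component's effusion rate ∝ (its partial pressure)·(1/√M) ∝ n_i/√M_i.
Mole fraction of HF in the effusate = (n_HF/√M_HF) / (n_HF/√M_HF + n_N₂/√M_N₂)
= (3.49/√20.01) / (3.49/√20.01 + 0.834/√28.02) = 0.7802/(0.7802 + 0.1576) = 0.8320.

0.8320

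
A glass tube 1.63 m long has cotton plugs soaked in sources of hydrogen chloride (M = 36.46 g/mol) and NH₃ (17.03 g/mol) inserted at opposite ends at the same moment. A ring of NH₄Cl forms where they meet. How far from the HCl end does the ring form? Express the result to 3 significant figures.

0.662 m

The fronts meet when d_HCl + d_NH₃ = L with d_HCl/d_NH₃ = √(M_NH₃/M_HCl) (Graham's law). Here √(M_NH₃/M_HCl) = √(17.03/36.46) = 0.6834.
With d_HCl + d_NH₃ = 1.63 m, d_NH₃ = 1.63/(1 + 0.6834) = 0.9683 m.
d_HCl = 1.63 − 0.9683 = 0.662 m.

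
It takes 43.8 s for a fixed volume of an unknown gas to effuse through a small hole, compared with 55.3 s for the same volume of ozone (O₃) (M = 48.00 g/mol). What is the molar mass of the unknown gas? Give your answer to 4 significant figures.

30.11 g/mol

By Graham's law, t_X/t_O₃ = √(M_X/M_O₃).
43.8/55.3 = 0.7920 = √(M_X/48.00)
M_X = 48.00 × 0.7920² = 48.00 × 0.6273 = 30.11 g/mol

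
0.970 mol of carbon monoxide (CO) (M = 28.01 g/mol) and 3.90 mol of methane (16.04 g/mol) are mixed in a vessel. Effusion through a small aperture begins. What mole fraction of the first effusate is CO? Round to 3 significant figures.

0.158

Rate_i ∝ x_i/√M_i (Graham's law weighted by mole fraction), so the effusate composition follows n_i/√M_i.
x_CO(eff) = (n_CO/√M_CO) / (n_CO/√M_CO + n_CH₄/√M_CH₄)
= (0.970/√28.01) / (0.970/√28.01 + 3.90/√16.04) = 0.1833/(0.1833 + 0.9738) = 0.158.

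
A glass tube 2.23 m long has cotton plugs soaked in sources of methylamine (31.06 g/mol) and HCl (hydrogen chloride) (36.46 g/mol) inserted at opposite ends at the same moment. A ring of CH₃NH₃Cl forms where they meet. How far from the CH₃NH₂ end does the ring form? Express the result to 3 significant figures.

1.16 m

In equal time, each gas travels a distance ∝ its rate ∝ 1/√M, so d_CH₃NH₂/d_HCl = √(M_HCl/M_CH₃NH₂) = √(36.46/31.06) = 1.083.
With d_CH₃NH₂ + d_HCl = 2.23 m, d_HCl = 2.23/(1 + 1.083) = 1.070 m.
d_CH₃NH₂ = 2.23 − 1.070 = 1.16 m.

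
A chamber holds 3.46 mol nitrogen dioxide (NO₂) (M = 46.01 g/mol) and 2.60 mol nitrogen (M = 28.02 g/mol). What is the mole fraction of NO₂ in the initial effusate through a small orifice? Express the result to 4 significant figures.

0.5094

Each component's effusion rate ∝ (its partial pressure)·(1/√M) ∝ n_i/√M_i.
So x_NO₂ in the escaping gas = (n_NO₂/√M_NO₂) / Σ(n_i/√M_i)
= (3.46/√46.01) / (3.46/√46.01 + 2.60/√28.02) = 0.5101/(0.5101 + 0.4912) = 0.5094.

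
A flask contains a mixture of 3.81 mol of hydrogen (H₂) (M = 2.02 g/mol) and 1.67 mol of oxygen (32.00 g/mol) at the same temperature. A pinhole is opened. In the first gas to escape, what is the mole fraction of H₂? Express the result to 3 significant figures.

0.901

Rate_i ∝ x_i/√M_i (Graham's law weighted by mole fraction), so the effusate composition follows n_i/√M_i.
Mole fraction of H₂ in the effusate = (n_H₂/√M_H₂) / (n_H₂/√M_H₂ + n_O₂/√M_O₂)
= (3.81/√2.02) / (3.81/√2.02 + 1.67/√32.00) = 2.681/(2.681 + 0.2952) = 0.901.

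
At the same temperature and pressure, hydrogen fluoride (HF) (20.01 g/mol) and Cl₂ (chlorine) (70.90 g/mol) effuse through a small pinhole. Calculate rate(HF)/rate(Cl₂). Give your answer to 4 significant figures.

1.882

By Graham's law, rate_HF/rate_Cl₂ = √(M_Cl₂/M_HF) = √(70.90/20.01) = √3.543 = 1.882.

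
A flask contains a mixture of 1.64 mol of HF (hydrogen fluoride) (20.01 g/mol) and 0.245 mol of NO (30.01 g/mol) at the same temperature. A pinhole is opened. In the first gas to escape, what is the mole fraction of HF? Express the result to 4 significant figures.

0.8913

Effusion rate of each component ∝ n_i/√M_i (partial pressure × 1/√M).
So x_HF in the escaping gas = (n_HF/√M_HF) / Σ(n_i/√M_i)
= (1.64/√20.01) / (1.64/√20.01 + 0.245/√30.01) = 0.3666/(0.3666 + 0.04472) = 0.8913.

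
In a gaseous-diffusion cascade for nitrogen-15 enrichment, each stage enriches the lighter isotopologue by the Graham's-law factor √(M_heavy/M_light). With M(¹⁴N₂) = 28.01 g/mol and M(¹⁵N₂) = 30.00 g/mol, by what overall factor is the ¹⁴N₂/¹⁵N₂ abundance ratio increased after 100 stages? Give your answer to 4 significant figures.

Overall factor = α^100 with α = √(30.00/28.01), i.e. (30.00/28.01)^(100/2).
= 1.07105^50 = 30.93.

30.93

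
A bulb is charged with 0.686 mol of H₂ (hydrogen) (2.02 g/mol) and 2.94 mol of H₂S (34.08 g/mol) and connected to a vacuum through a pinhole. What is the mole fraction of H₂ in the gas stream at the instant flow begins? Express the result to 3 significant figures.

0.489

Rate_i ∝ x_i/√M_i (Graham's law weighted by mole fraction), so the effusate composition follows n_i/√M_i.
Mole fraction of H₂ in the effusate = (n_H₂/√M_H₂) / (n_H₂/√M_H₂ + n_H₂S/√M_H₂S)
= (0.686/√2.02) / (0.686/√2.02 + 2.94/√34.08) = 0.4827/(0.4827 + 0.5036) = 0.489.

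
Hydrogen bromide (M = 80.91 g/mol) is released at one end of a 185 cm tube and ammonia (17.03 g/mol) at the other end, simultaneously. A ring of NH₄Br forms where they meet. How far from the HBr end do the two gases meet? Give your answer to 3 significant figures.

The fronts meet when d_HBr + d_NH₃ = L with d_HBr/d_NH₃ = √(M_NH₃/M_HBr) (Graham's law). Here √(M_NH₃/M_HBr) = √(17.03/80.91) = 0.4588.
With d_HBr + d_NH₃ = 185 cm, d_NH₃ = 185/(1 + 0.4588) = 126.8 cm.
d_HBr = 185 − 126.8 = 58.2 cm.

58.2 cm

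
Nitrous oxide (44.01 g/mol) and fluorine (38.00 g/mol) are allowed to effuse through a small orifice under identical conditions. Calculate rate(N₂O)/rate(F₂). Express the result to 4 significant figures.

Since effusion rate ∝ 1/√M, rate_N₂O/rate_F₂ = √(M_F₂/M_N₂O) = √(38.00/44.01) = √0.8634 = 0.9292.

0.9292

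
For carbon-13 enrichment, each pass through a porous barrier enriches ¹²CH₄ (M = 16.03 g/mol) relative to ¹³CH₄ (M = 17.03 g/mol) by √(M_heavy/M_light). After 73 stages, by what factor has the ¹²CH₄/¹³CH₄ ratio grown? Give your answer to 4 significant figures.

9.105

After 73 stages the ratio has grown by (√(17.03/16.03))^73 = (17.03/16.03)^(73/2).
= 1.06238^(73/2) = 9.105.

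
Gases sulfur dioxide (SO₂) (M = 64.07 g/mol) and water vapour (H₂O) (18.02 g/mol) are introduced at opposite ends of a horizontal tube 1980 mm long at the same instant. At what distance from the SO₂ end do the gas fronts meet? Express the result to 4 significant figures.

686.2 mm

The fronts meet when d_SO₂ + d_H₂O = L with d_SO₂/d_H₂O = √(M_H₂O/M_SO₂) (Graham's law). Here √(M_H₂O/M_SO₂) = √(18.02/64.07) = 0.5303.
With d_SO₂ + d_H₂O = 1980 mm, d_H₂O = 1980/(1 + 0.5303) = 1294 mm.
d_SO₂ = 1980 − 1294 = 686.2 mm.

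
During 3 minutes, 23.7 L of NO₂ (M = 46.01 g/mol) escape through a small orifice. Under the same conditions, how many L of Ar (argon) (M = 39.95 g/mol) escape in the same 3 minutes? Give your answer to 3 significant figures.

25.4 L

Graham's law gives rate_Ar/rate_NO₂ = √(M_NO₂/M_Ar) = √(46.01/39.95) = √1.152 = 1.073.
So the volume for Ar is 23.7 × 1.073 = 25.4 L.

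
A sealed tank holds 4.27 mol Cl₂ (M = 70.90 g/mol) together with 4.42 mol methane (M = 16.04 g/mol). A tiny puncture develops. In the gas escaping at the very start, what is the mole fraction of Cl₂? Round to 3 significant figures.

0.315

Rate_i ∝ x_i/√M_i (Graham's law weighted by mole fraction), so the effusate composition follows n_i/√M_i.
Mole fraction of Cl₂ in the effusate = (n_Cl₂/√M_Cl₂) / (n_Cl₂/√M_Cl₂ + n_CH₄/√M_CH₄)
= (4.27/√70.90) / (4.27/√70.90 + 4.42/√16.04) = 0.5071/(0.5071 + 1.104) = 0.315.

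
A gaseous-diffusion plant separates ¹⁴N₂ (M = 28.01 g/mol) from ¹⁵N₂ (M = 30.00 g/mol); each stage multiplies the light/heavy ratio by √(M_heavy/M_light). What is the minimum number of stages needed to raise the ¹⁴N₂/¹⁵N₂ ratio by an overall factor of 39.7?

108

Single-stage factor α = √(30.00/28.01), so ln α = ½ ln(1.07105) = 0.03432.
Need α^N ≥ 39.7 ⇒ N ≥ ln(39.7) / ln α = 3.681 / 0.03432 = 107.27.
Rounding up, N = 108 stages.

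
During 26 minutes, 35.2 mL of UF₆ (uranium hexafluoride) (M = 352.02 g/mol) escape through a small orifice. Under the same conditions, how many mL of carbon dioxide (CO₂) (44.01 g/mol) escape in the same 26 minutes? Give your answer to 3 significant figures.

Graham's law gives rate_CO₂/rate_UF₆ = √(M_UF₆/M_CO₂) = √(352.02/44.01) = √7.999 = 2.828.
So the volume for CO₂ is 35.2 × 2.828 = 99.6 mL.

99.6 mL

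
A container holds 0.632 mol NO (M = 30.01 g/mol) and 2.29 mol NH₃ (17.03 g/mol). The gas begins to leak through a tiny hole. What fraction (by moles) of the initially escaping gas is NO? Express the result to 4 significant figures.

0.1721

The effusion rate of species i is ∝ p_i/√M_i ∝ n_i/√M_i.
x_NO(eff) = (n_NO/√M_NO) / (n_NO/√M_NO + n_NH₃/√M_NH₃)
= (0.632/√30.01) / (0.632/√30.01 + 2.29/√17.03) = 0.1154/(0.1154 + 0.5549) = 0.1721.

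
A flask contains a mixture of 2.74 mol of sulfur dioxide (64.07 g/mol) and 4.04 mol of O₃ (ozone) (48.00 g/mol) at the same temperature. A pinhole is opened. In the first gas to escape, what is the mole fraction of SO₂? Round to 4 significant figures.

0.3699

Rate_i ∝ x_i/√M_i (Graham's law weighted by mole fraction), so the effusate composition follows n_i/√M_i.
So x_SO₂ in the escaping gas = (n_SO₂/√M_SO₂) / Σ(n_i/√M_i)
= (2.74/√64.07) / (2.74/√64.07 + 4.04/√48.00) = 0.3423/(0.3423 + 0.5831) = 0.3699.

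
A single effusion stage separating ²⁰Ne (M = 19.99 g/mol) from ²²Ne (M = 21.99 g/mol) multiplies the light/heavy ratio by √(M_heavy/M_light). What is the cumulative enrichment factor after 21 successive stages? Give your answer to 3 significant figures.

2.72

The single-stage factor is √(M_heavy/M_light), so 21 stages give [√(21.99/19.99)]^21 = (21.99/19.99)^(21/2).
= 1.10005^(21/2) = 2.72.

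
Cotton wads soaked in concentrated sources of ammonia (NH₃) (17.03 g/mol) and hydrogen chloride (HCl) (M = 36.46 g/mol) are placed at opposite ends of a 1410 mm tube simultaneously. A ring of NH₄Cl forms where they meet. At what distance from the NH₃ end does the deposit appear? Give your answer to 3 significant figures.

Distances travelled in equal time are proportional to diffusion rates, so d_NH₃/d_HCl = √(M_HCl/M_NH₃) = √(36.46/17.03) = 1.463.
With d_NH₃ + d_HCl = 1410 mm, d_HCl = 1410/(1 + 1.463) = 572.4 mm.
d_NH₃ = 1410 − 572.4 = 838 mm.

838 mm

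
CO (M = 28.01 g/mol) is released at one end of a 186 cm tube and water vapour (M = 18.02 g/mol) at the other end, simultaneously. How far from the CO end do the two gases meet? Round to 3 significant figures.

82.8 cm

In equal time, each gas travels a distance ∝ its rate ∝ 1/√M, so d_CO/d_H₂O = √(M_H₂O/M_CO) = √(18.02/28.01) = 0.8021.
With d_CO + d_H₂O = 186 cm, d_H₂O = 186/(1 + 0.8021) = 103.2 cm.
d_CO = 186 − 103.2 = 82.8 cm.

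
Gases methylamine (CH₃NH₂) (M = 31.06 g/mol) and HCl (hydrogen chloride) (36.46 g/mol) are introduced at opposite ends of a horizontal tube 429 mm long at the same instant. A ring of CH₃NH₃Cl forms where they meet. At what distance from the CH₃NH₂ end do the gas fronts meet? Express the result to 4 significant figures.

223.1 mm

In equal time, each gas travels a distance ∝ its rate ∝ 1/√M, so d_CH₃NH₂/d_HCl = √(M_HCl/M_CH₃NH₂) = √(36.46/31.06) = 1.083.
With d_CH₃NH₂ + d_HCl = 429 mm, d_HCl = 429/(1 + 1.083) = 205.9 mm.
d_CH₃NH₂ = 429 − 205.9 = 223.1 mm.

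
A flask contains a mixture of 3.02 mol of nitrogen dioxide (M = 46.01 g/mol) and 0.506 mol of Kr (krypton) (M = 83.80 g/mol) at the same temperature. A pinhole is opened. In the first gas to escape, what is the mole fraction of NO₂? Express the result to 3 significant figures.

Effusion rate of each component ∝ n_i/√M_i (partial pressure × 1/√M).
x_NO₂(eff) = (n_NO₂/√M_NO₂) / (n_NO₂/√M_NO₂ + n_Kr/√M_Kr)
= (3.02/√46.01) / (3.02/√46.01 + 0.506/√83.80) = 0.4452/(0.4452 + 0.05527) = 0.890.

0.890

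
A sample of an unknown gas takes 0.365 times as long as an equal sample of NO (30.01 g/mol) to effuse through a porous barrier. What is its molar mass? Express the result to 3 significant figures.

Graham's law gives t_X/t_NO = √(M_X/M_NO).
0.365 = √(M_X/30.01)
M_X = 30.01 × 0.365² = 30.01 × 0.1332 = 4.00 g/mol

4.00 g/mol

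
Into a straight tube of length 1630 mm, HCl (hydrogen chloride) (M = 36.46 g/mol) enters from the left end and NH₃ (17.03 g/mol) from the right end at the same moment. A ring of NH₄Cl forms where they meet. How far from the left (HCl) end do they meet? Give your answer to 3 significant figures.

662 mm

Graham's law gives d_HCl/d_NH₃ = rate_HCl/rate_NH₃ = √(M_NH₃/M_HCl) = √(17.03/36.46) = 0.6834.
With d_HCl + d_NH₃ = 1630 mm, d_NH₃ = 1630/(1 + 0.6834) = 968.3 mm.
d_HCl = 1630 − 968.3 = 662 mm.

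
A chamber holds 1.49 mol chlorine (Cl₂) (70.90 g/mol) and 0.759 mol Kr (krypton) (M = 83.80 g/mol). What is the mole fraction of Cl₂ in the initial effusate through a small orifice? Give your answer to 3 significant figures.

0.681

Effusion rate of each component ∝ n_i/√M_i (partial pressure × 1/√M).
So x_Cl₂ in the escaping gas = (n_Cl₂/√M_Cl₂) / Σ(n_i/√M_i)
= (1.49/√70.90) / (1.49/√70.90 + 0.759/√83.80) = 0.1770/(0.1770 + 0.08291) = 0.681.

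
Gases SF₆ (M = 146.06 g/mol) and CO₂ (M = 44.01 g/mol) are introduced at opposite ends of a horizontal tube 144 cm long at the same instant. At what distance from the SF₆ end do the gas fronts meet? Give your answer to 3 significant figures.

51.0 cm

Distances travelled in equal time are proportional to diffusion rates, so d_SF₆/d_CO₂ = √(M_CO₂/M_SF₆) = √(44.01/146.06) = 0.5489.
With d_SF₆ + d_CO₂ = 144 cm, d_CO₂ = 144/(1 + 0.5489) = 92.97 cm.
d_SF₆ = 144 − 92.97 = 51.0 cm.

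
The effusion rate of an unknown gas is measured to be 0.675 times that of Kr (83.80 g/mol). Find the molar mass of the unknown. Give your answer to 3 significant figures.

By Graham's law, rate_X/rate_Kr = √(M_Kr/M_X).
0.675 = √(83.80/M_X)
M_X = 83.80 / 0.675² = 83.80 / 0.4556 = 184 g/mol

184 g/mol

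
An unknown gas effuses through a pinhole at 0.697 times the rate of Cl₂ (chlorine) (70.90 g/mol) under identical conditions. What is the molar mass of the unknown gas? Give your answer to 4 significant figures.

145.9 g/mol

Using Graham's law: rate_X/rate_Cl₂ = √(M_Cl₂/M_X).
0.697 = √(70.90/M_X)
M_X = 70.90 / 0.697² = 70.90 / 0.4858 = 145.9 g/mol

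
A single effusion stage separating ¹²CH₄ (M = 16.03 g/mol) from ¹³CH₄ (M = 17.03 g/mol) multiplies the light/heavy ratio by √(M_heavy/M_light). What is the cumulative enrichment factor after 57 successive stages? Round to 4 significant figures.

5.611

Each stage multiplies the ratio by α = √(17.03/16.03), so after 57 stages the overall factor is α^57 = (17.03/16.03)^(57/2).
= 1.06238^(57/2) = 5.611.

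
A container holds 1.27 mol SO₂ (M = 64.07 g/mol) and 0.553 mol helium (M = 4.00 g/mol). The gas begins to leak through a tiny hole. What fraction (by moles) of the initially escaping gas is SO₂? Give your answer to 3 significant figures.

0.365

Rate_i ∝ x_i/√M_i (Graham's law weighted by mole fraction), so the effusate composition follows n_i/√M_i.
So x_SO₂ in the escaping gas = (n_SO₂/√M_SO₂) / Σ(n_i/√M_i)
= (1.27/√64.07) / (1.27/√64.07 + 0.553/√4.00) = 0.1587/(0.1587 + 0.2765) = 0.365.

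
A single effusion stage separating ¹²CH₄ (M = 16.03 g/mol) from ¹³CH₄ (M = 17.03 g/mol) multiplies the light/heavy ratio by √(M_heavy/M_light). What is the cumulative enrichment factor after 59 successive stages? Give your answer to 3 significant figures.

Overall factor = α^59 with α = √(17.03/16.03), i.e. (17.03/16.03)^(59/2).
= 1.06238^(59/2) = 5.96.

5.96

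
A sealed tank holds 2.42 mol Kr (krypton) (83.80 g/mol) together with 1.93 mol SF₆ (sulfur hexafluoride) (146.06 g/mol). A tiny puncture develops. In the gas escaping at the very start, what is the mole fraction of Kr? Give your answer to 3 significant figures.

0.623

Each component's effusion rate ∝ (its partial pressure)·(1/√M) ∝ n_i/√M_i.
Mole fraction of Kr in the effusate = (n_Kr/√M_Kr) / (n_Kr/√M_Kr + n_SF₆/√M_SF₆)
= (2.42/√83.80) / (2.42/√83.80 + 1.93/√146.06) = 0.2644/(0.2644 + 0.1597) = 0.623.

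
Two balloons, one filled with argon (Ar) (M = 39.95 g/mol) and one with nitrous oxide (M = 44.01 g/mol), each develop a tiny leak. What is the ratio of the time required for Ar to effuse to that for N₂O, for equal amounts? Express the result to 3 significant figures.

By Graham's law, t_Ar/t_N₂O = √(M_Ar/M_N₂O) = √(39.95/44.01) = √0.9077 = 0.953.

0.953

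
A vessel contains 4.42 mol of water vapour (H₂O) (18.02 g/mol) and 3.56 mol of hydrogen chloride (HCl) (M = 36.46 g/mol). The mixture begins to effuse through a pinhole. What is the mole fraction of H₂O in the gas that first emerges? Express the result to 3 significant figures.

Effusion rate of each component ∝ n_i/√M_i (partial pressure × 1/√M).
x_H₂O(eff) = (n_H₂O/√M_H₂O) / (n_H₂O/√M_H₂O + n_HCl/√M_HCl)
= (4.42/√18.02) / (4.42/√18.02 + 3.56/√36.46) = 1.041/(1.041 + 0.5896) = 0.638.

0.638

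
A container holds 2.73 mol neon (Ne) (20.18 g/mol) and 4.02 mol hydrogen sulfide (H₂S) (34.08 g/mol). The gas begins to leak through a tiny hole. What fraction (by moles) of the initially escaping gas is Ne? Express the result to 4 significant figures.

0.4688

Effusion rate of each component ∝ n_i/√M_i (partial pressure × 1/√M).
So x_Ne in the escaping gas = (n_Ne/√M_Ne) / Σ(n_i/√M_i)
= (2.73/√20.18) / (2.73/√20.18 + 4.02/√34.08) = 0.6077/(0.6077 + 0.6886) = 0.4688.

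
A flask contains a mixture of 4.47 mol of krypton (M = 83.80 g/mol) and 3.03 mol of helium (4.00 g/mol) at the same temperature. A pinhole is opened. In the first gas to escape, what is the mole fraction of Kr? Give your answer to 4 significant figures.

0.2437

The effusion rate of species i is ∝ p_i/√M_i ∝ n_i/√M_i.
So x_Kr in the escaping gas = (n_Kr/√M_Kr) / Σ(n_i/√M_i)
= (4.47/√83.80) / (4.47/√83.80 + 3.03/√4.00) = 0.4883/(0.4883 + 1.515) = 0.2437.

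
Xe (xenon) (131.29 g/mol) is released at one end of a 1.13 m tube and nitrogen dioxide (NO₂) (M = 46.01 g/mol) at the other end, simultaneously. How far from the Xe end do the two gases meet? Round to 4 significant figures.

The fronts meet when d_Xe + d_NO₂ = L with d_Xe/d_NO₂ = √(M_NO₂/M_Xe) (Graham's law). Here √(M_NO₂/M_Xe) = √(46.01/131.29) = 0.5920.
With d_Xe + d_NO₂ = 1.13 m, d_NO₂ = 1.13/(1 + 0.5920) = 0.7098 m.
d_Xe = 1.13 − 0.7098 = 0.4202 m.

0.4202 m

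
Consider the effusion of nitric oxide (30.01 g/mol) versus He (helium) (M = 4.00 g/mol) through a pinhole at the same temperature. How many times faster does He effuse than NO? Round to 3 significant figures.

Graham's law gives rate_He/rate_NO = √(M_NO/M_He) = √(30.01/4.00) = √7.503 = 2.74.

2.74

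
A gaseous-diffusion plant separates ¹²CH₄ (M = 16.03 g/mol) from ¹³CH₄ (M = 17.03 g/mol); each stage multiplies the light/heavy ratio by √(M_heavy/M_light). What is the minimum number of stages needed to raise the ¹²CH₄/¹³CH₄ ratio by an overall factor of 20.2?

Per stage α = (17.03/16.03)^(1/2) = 1.06238^0.5, giving ln α = 0.03026.
Need α^N ≥ 20.2 ⇒ N ≥ ln(20.2) / ln α = 3.006 / 0.03026 = 99.34.
Rounding up, N = 100 stages.

100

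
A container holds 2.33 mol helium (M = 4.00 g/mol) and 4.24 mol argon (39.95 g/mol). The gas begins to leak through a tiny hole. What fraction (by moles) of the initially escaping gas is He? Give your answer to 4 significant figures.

0.6346

Each component's effusion rate ∝ (its partial pressure)·(1/√M) ∝ n_i/√M_i.
Mole fraction of He in the effusate = (n_He/√M_He) / (n_He/√M_He + n_Ar/√M_Ar)
= (2.33/√4.00) / (2.33/√4.00 + 4.24/√39.95) = 1.165/(1.165 + 0.6708) = 0.6346.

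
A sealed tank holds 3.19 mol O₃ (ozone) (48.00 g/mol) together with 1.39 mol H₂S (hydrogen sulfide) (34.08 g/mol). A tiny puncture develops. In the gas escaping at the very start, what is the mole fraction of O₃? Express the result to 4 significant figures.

0.6591

Rate_i ∝ x_i/√M_i (Graham's law weighted by mole fraction), so the effusate composition follows n_i/√M_i.
Mole fraction of O₃ in the effusate = (n_O₃/√M_O₃) / (n_O₃/√M_O₃ + n_H₂S/√M_H₂S)
= (3.19/√48.00) / (3.19/√48.00 + 1.39/√34.08) = 0.4604/(0.4604 + 0.2381) = 0.6591.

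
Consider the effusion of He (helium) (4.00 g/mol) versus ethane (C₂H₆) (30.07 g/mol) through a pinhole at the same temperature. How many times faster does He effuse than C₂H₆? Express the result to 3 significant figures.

2.74

From Graham's law, rate_He/rate_C₂H₆ = √(M_C₂H₆/M_He) = √(30.07/4.00) = √7.518 = 2.74.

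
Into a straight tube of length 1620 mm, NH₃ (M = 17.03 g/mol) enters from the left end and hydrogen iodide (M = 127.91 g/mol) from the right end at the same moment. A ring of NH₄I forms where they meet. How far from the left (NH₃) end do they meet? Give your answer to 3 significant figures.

The fronts meet when d_NH₃ + d_HI = L with d_NH₃/d_HI = √(M_HI/M_NH₃) (Graham's law). Here √(M_HI/M_NH₃) = √(127.91/17.03) = 2.741.
With d_NH₃ + d_HI = 1620 mm, d_HI = 1620/(1 + 2.741) = 433.1 mm.
d_NH₃ = 1620 − 433.1 = 1190 mm.

1190 mm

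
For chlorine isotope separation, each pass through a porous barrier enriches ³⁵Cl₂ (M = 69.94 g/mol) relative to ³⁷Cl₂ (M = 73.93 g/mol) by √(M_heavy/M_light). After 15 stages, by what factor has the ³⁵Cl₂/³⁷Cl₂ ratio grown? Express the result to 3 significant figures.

1.52

The single-stage factor is √(M_heavy/M_light), so 15 stages give [√(73.93/69.94)]^15 = (73.93/69.94)^(15/2).
= 1.05705^(15/2) = 1.52.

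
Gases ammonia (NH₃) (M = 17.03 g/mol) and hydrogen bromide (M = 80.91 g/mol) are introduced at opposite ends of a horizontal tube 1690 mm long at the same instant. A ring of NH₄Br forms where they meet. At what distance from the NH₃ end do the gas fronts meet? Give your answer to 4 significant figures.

Graham's law gives d_NH₃/d_HBr = rate_NH₃/rate_HBr = √(M_HBr/M_NH₃) = √(80.91/17.03) = 2.180.
With d_NH₃ + d_HBr = 1690 mm, d_HBr = 1690/(1 + 2.180) = 531.5 mm.
d_NH₃ = 1690 − 531.5 = 1159 mm.

1159 mm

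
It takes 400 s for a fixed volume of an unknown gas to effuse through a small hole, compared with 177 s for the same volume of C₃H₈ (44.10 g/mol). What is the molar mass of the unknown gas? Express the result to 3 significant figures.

225 g/mol

From Graham's law, t_X/t_C₃H₈ = √(M_X/M_C₃H₈).
400/177 = 2.260 = √(M_X/44.10)
M_X = 44.10 × 2.260² = 44.10 × 5.107 = 225 g/mol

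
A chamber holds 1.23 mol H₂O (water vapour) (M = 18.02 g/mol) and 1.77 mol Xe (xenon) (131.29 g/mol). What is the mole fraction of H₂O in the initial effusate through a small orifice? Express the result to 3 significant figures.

0.652

Rate_i ∝ x_i/√M_i (Graham's law weighted by mole fraction), so the effusate composition follows n_i/√M_i.
x_H₂O(eff) = (n_H₂O/√M_H₂O) / (n_H₂O/√M_H₂O + n_Xe/√M_Xe)
= (1.23/√18.02) / (1.23/√18.02 + 1.77/√131.29) = 0.2898/(0.2898 + 0.1545) = 0.652.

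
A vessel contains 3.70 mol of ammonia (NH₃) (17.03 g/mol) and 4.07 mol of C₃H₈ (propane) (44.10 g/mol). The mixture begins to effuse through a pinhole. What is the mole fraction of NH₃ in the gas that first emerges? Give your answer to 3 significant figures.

Each component's effusion rate ∝ (its partial pressure)·(1/√M) ∝ n_i/√M_i.
x_NH₃(eff) = (n_NH₃/√M_NH₃) / (n_NH₃/√M_NH₃ + n_C₃H₈/√M_C₃H₈)
= (3.70/√17.03) / (3.70/√17.03 + 4.07/√44.10) = 0.8966/(0.8966 + 0.6129) = 0.594.

0.594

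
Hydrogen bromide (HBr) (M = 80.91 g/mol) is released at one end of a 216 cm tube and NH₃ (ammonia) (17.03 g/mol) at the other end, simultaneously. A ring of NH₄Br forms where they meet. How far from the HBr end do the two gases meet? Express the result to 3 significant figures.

67.9 cm

Distances travelled in equal time are proportional to diffusion rates, so d_HBr/d_NH₃ = √(M_NH₃/M_HBr) = √(17.03/80.91) = 0.4588.
With d_HBr + d_NH₃ = 216 cm, d_NH₃ = 216/(1 + 0.4588) = 148.1 cm.
d_HBr = 216 − 148.1 = 67.9 cm.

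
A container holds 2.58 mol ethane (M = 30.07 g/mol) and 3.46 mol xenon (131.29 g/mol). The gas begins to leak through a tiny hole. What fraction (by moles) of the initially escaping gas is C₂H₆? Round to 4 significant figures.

Each component's effusion rate ∝ (its partial pressure)·(1/√M) ∝ n_i/√M_i.
x_C₂H₆(eff) = (n_C₂H₆/√M_C₂H₆) / (n_C₂H₆/√M_C₂H₆ + n_Xe/√M_Xe)
= (2.58/√30.07) / (2.58/√30.07 + 3.46/√131.29) = 0.4705/(0.4705 + 0.3020) = 0.6091.

0.6091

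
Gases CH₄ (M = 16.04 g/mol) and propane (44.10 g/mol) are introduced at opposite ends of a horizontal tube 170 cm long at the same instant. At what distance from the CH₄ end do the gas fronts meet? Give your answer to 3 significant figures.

The fronts meet when d_CH₄ + d_C₃H₈ = L with d_CH₄/d_C₃H₈ = √(M_C₃H₈/M_CH₄) (Graham's law). Here √(M_C₃H₈/M_CH₄) = √(44.10/16.04) = 1.658.
With d_CH₄ + d_C₃H₈ = 170 cm, d_C₃H₈ = 170/(1 + 1.658) = 63.95 cm.
d_CH₄ = 170 − 63.95 = 106 cm.

106 cm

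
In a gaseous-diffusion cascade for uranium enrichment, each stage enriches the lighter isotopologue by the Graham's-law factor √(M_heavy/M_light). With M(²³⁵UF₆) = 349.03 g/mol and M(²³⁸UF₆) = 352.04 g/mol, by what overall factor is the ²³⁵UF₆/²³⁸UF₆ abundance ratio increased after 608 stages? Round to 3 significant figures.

Overall factor = α^608 with α = √(352.04/349.03), i.e. (352.04/349.03)^(608/2).
= 1.00862^304 = 13.6.

13.6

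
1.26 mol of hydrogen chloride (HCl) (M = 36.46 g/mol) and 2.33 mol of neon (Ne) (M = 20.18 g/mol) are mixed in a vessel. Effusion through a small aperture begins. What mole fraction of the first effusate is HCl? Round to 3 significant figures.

Each component's effusion rate ∝ (its partial pressure)·(1/√M) ∝ n_i/√M_i.
So x_HCl in the escaping gas = (n_HCl/√M_HCl) / Σ(n_i/√M_i)
= (1.26/√36.46) / (1.26/√36.46 + 2.33/√20.18) = 0.2087/(0.2087 + 0.5187) = 0.287.

0.287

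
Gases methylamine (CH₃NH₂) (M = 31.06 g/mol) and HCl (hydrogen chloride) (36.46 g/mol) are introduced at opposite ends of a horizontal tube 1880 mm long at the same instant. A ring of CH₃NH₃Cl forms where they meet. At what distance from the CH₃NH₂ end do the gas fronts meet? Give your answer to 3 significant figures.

Graham's law gives d_CH₃NH₂/d_HCl = rate_CH₃NH₂/rate_HCl = √(M_HCl/M_CH₃NH₂) = √(36.46/31.06) = 1.083.
With d_CH₃NH₂ + d_HCl = 1880 mm, d_HCl = 1880/(1 + 1.083) = 902.4 mm.
d_CH₃NH₂ = 1880 − 902.4 = 978 mm.

978 mm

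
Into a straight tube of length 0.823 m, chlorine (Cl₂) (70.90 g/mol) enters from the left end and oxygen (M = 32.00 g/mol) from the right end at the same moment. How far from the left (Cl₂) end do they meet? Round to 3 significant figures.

The fronts meet when d_Cl₂ + d_O₂ = L with d_Cl₂/d_O₂ = √(M_O₂/M_Cl₂) (Graham's law). Here √(M_O₂/M_Cl₂) = √(32.00/70.90) = 0.6718.
With d_Cl₂ + d_O₂ = 0.823 m, d_O₂ = 0.823/(1 + 0.6718) = 0.4923 m.
d_Cl₂ = 0.823 − 0.4923 = 0.331 m.

0.331 m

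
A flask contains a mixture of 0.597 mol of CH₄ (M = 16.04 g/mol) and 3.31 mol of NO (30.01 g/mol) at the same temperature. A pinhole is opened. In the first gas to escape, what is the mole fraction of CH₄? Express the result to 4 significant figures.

0.1979

Effusion rate of each component ∝ n_i/√M_i (partial pressure × 1/√M).
Mole fraction of CH₄ in the effusate = (n_CH₄/√M_CH₄) / (n_CH₄/√M_CH₄ + n_NO/√M_NO)
= (0.597/√16.04) / (0.597/√16.04 + 3.31/√30.01) = 0.1491/(0.1491 + 0.6042) = 0.1979.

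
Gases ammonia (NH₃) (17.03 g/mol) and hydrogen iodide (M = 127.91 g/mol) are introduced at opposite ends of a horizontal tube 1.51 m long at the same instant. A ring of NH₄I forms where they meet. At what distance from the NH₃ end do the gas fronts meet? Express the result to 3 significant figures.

1.11 m

Graham's law gives d_NH₃/d_HI = rate_NH₃/rate_HI = √(M_HI/M_NH₃) = √(127.91/17.03) = 2.741.
With d_NH₃ + d_HI = 1.51 m, d_HI = 1.51/(1 + 2.741) = 0.4037 m.
d_NH₃ = 1.51 − 0.4037 = 1.11 m.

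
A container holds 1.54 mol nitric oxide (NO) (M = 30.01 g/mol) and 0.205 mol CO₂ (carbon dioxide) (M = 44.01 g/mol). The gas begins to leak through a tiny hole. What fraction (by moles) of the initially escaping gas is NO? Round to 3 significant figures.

0.901

Effusion rate of each component ∝ n_i/√M_i (partial pressure × 1/√M).
So x_NO in the escaping gas = (n_NO/√M_NO) / Σ(n_i/√M_i)
= (1.54/√30.01) / (1.54/√30.01 + 0.205/√44.01) = 0.2811/(0.2811 + 0.03090) = 0.901.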